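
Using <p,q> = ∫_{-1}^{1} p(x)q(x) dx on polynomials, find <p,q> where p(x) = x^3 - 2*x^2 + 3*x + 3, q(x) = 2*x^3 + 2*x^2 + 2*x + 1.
<p,q> = 1558/105

Expand the product: p(x)·q(x) = 2*x^6 - 2*x^5 + 4*x^4 + 9*x^3 + 10*x^2 + 9*x + 3.
∫_{-1}^{1} of each monomial x^k gives [2/(k+1) if k even, 0 if k odd]. Integrating term-by-term (or equivalently evaluating the antiderivative F(x) = 2*x^7/7 - x^6/3 + 4*x^5/5 + 9*x^4/4 + 10*x^3/3 + 9*x^2/2 + 3*x at the endpoints):
  F(1) − F(−1) = 1937/140 − (-421/420) = 1558/105.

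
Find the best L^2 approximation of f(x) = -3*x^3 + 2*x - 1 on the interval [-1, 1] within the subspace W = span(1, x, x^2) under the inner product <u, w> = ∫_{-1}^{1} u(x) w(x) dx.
g(x) = x/5 - 1

The best approximation g ∈ W is the orthogonal projection of f onto W. Writing g = a_0 + a_1 x + a_2 x^2, the coefficients solve the normal equations G · a = b where
  G_{ij} = <φ_i, φ_j> and b_i = <f, φ_i>, with φ_0 = 1, φ_1 = x, φ_2 = x^2.
G =
  [2, 0, 2/3]
  [0, 2/3, 0]
  [2/3, 0, 2/5],
b = (-2, 2/15, -2/3).
Solving gives a_0 = -1, a_1 = 1/5, a_2 = 0, so
  g(x) = x/5 - 1.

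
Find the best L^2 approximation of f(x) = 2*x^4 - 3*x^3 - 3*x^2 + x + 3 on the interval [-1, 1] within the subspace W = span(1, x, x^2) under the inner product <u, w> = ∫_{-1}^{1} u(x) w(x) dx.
g(x) = -9*x^2/7 - 4*x/5 + 99/35

The best approximation g ∈ W is the orthogonal projection of f onto W. Writing g = a_0 + a_1 x + a_2 x^2, the coefficients solve the normal equations G · a = b where
  G_{ij} = <φ_i, φ_j> and b_i = <f, φ_i>, with φ_0 = 1, φ_1 = x, φ_2 = x^2.
G =
  [2, 0, 2/3]
  [0, 2/3, 0]
  [2/3, 0, 2/5],
b = (24/5, -8/15, 48/35).
Solving gives a_0 = 99/35, a_1 = -4/5, a_2 = -9/7, so
  g(x) = -9*x^2/7 - 4*x/5 + 99/35.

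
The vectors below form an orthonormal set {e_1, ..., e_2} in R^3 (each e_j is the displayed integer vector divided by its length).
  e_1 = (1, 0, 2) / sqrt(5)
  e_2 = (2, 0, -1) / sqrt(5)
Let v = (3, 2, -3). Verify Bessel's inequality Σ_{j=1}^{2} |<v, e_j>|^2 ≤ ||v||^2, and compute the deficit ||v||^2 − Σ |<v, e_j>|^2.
Σ |<v, e_j>|^2 = 18; ||v||^2 = 22; deficit = 4

Write each e_j = u_j / sqrt(<u_j, u_j>) where u_j is the displayed integer vector. Then <v, e_j> = <v, u_j> / sqrt(<u_j, u_j>), so |<v, e_j>|^2 = <v, u_j>^2 / <u_j, u_j>.
Coefficients: <v, e_1> = -3/sqrt(5), <v, e_2> = 9/sqrt(5).
Square and sum: Σ |<v, e_j>|^2 = 18.
Compute ||v||^2 = v·v = 22.
Deficit = 22 − 18 = 4 ≥ 0, confirming Bessel's inequality. (The deficit equals ||v − Σ <v,e_j> e_j||^2, the squared distance from v to span{e_j}.)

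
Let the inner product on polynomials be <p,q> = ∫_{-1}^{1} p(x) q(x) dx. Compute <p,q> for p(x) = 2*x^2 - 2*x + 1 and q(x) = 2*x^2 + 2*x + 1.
<p,q> = 18/5

Expand the product: p(x)·q(x) = 4*x^4 + 1.
∫_{-1}^{1} of each monomial x^k gives [2/(k+1) if k even, 0 if k odd]. Integrating term-by-term (or equivalently evaluating the antiderivative F(x) = 4*x^5/5 + x at the endpoints):
  F(1) − F(−1) = 9/5 − (-9/5) = 18/5.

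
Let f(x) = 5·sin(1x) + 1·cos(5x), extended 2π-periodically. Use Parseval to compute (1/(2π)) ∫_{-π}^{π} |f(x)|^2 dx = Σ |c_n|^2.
Σ |c_n|^2 = 13

Expand |f|^2 and use orthogonality of {sin(nx), cos(mx)} on [-π, π]:
  ∫_{-π}^{π} sin(nx)^2 dx = π, ∫ cos(mx)^2 dx = π, and cross terms integrate to 0.
So ∫_{-π}^{π} f(x)^2 dx = 5^2 · π + 1^2 · π = (25 + 1)π.
Divide by 2π: (25 + 1)/2 = 13.
By Parseval, this equals Σ |c_n|^2.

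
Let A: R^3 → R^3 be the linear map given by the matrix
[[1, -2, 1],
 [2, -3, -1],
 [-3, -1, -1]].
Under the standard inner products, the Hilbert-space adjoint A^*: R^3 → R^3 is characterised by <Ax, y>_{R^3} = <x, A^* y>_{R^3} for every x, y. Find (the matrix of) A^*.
A^* = A^T =
[[1, 2, -3],
 [-2, -3, -1],
 [1, -1, -1]]

For real matrices with standard dot products, the defining identity <Ax, y> = <x, A^* y> gives (Ax)^T y = x^T (A^*) y, i.e. x^T A^T y = x^T (A^*) y. Since this holds for all x, y, we must have A^* = A^T. Therefore
A^* =
[[1, 2, -3],
 [-2, -3, -1],
 [1, -1, -1]].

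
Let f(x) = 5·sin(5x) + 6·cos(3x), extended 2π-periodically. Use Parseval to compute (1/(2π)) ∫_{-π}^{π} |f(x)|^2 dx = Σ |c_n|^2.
Σ |c_n|^2 = 61/2

Expand |f|^2 and use orthogonality of {sin(nx), cos(mx)} on [-π, π]:
  ∫_{-π}^{π} sin(nx)^2 dx = π, ∫ cos(mx)^2 dx = π, and cross terms integrate to 0.
So ∫_{-π}^{π} f(x)^2 dx = 5^2 · π + 6^2 · π = (25 + 36)π.
Divide by 2π: (25 + 36)/2 = 61/2.
By Parseval, this equals Σ |c_n|^2.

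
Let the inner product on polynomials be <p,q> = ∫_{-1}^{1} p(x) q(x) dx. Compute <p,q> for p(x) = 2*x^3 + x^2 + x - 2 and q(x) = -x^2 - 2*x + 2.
<p,q> = -26/3

Expand the product: p(x)·q(x) = -2*x^5 - 5*x^4 + x^3 + 2*x^2 + 6*x - 4.
∫_{-1}^{1} of each monomial x^k gives [2/(k+1) if k even, 0 if k odd]. Integrating term-by-term (or equivalently evaluating the antiderivative F(x) = -x^6/3 - x^5 + x^4/4 + 2*x^3/3 + 3*x^2 - 4*x at the endpoints):
  F(1) − F(−1) = -17/12 − (29/4) = -26/3.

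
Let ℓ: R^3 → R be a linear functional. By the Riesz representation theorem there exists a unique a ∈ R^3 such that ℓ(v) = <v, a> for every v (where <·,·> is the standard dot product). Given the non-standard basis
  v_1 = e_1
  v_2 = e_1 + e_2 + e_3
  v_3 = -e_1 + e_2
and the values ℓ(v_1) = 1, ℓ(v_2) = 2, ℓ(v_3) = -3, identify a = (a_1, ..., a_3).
a = (1, -2, 3)

Write a = (a_1, ..., a_3) in the standard basis. For each basis vector v_i, ℓ(v_i) = <v_i, a> is a linear equation in the a_j's. Collect the n equations into a matrix system V a = ℓ, where row i of V is v_i (expressed in the standard basis). Since V is invertible (lower-triangular with 1s on the diagonal, up to permutation), solve by back-substitution:
  V =
[[1, 0, 0],
 [1, 1, 1],
 [-1, 1, 0]]
  V a = (1, 2, -3)
Solving gives a = (1, -2, 3).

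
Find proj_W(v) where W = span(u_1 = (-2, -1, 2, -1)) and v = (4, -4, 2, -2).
proj_W(v) = (-2/5, -1/5, 2/5, -1/5)

Set up U = [u_1 | ... | u_1] ∈ R^(4×1). The projector onto W = col(U) is P = U (U^T U)^(-1) U^T.
Compute U^T U =
  [10],
and U^T v = (2).
Solve U^T U · c = U^T v for the coefficients: c = (1/5). The projection is proj_W(v) = U c.
Check: (v - proj_W(v)) · u_1 = 0  (should be 0).
Result: proj_W(v) = (-2/5, -1/5, 2/5, -1/5).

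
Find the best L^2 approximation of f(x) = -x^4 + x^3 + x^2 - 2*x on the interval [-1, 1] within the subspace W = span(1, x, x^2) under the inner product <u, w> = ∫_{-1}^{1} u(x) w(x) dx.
g(x) = x^2/7 - 7*x/5 + 3/35

The best approximation g ∈ W is the orthogonal projection of f onto W. Writing g = a_0 + a_1 x + a_2 x^2, the coefficients solve the normal equations G · a = b where
  G_{ij} = <φ_i, φ_j> and b_i = <f, φ_i>, with φ_0 = 1, φ_1 = x, φ_2 = x^2.
G =
  [2, 0, 2/3]
  [0, 2/3, 0]
  [2/3, 0, 2/5],
b = (4/15, -14/15, 4/35).
Solving gives a_0 = 3/35, a_1 = -7/5, a_2 = 1/7, so
  g(x) = x^2/7 - 7*x/5 + 3/35.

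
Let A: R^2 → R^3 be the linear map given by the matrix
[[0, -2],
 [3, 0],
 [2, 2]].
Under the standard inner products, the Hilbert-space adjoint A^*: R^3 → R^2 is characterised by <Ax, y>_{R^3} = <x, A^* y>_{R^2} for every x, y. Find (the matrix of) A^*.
A^* = A^T =
[[0, 3, 2],
 [-2, 0, 2]]

For real matrices with standard dot products, the defining identity <Ax, y> = <x, A^* y> gives (Ax)^T y = x^T (A^*) y, i.e. x^T A^T y = x^T (A^*) y. Since this holds for all x, y, we must have A^* = A^T. Therefore
A^* =
[[0, 3, 2],
 [-2, 0, 2]].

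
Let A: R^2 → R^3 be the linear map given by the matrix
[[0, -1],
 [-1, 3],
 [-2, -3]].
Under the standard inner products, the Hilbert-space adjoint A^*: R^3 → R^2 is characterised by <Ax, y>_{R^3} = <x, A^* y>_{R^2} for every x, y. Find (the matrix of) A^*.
A^* = A^T =
[[0, -1, -2],
 [-1, 3, -3]]

For real matrices with standard dot products, the defining identity <Ax, y> = <x, A^* y> gives (Ax)^T y = x^T (A^*) y, i.e. x^T A^T y = x^T (A^*) y. Since this holds for all x, y, we must have A^* = A^T. Therefore
A^* =
[[0, -1, -2],
 [-1, 3, -3]].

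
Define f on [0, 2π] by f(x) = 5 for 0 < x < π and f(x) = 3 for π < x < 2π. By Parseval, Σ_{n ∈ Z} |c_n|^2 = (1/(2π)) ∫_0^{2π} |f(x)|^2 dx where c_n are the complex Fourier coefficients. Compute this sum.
Σ |c_n|^2 = 17

Parseval equates the L^2 energy of f (normalised by 1/(2π)) with the ℓ^2 sum of its Fourier coefficients: (1/(2π)) ∫_0^{2π} |f|^2 = Σ |c_n|^2.
Compute the left side: (1/(2π)) [∫_0^π 5^2 dx + ∫_π^{2π} 3^2 dx] = (1/(2π)) · (25π + 9π) = (25 + 9)/2 = 17.
So Σ_{n ∈ Z} |c_n|^2 = 17.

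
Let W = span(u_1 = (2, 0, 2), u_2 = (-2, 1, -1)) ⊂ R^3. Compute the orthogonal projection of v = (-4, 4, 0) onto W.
proj_W(v) = (-4, 4, 0)

Set up U = [u_1 | ... | u_2] ∈ R^(3×2). The projector onto W = col(U) is P = U (U^T U)^(-1) U^T.
Compute U^T U =
  [8, -6]
  [-6, 6],
and U^T v = (-8, 12).
Solve U^T U · c = U^T v for the coefficients: c = (2, 4). The projection is proj_W(v) = U c.
Check: (v - proj_W(v)) · u_1 = 0  (should be 0).
Check: (v - proj_W(v)) · u_2 = 0  (should be 0).
Result: proj_W(v) = (-4, 4, 0).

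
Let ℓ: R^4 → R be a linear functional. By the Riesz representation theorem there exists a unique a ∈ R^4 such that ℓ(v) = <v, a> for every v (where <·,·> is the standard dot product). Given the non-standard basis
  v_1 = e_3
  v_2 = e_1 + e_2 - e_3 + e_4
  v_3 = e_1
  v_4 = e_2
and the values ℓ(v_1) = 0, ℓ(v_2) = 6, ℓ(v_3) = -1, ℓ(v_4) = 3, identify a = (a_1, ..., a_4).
a = (-1, 3, 0, 4)

Write a = (a_1, ..., a_4) in the standard basis. For each basis vector v_i, ℓ(v_i) = <v_i, a> is a linear equation in the a_j's. Collect the n equations into a matrix system V a = ℓ, where row i of V is v_i (expressed in the standard basis). Since V is invertible (lower-triangular with 1s on the diagonal, up to permutation), solve by back-substitution:
  V =
[[0, 0, 1, 0],
 [1, 1, -1, 1],
 [1, 0, 0, 0],
 [0, 1, 0, 0]]
  V a = (0, 6, -1, 3)
Solving gives a = (-1, 3, 0, 4).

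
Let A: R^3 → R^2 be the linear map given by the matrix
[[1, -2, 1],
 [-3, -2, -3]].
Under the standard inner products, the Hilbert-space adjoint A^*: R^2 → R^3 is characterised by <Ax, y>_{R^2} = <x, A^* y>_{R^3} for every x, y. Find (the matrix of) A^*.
A^* = A^T =
[[1, -3],
 [-2, -2],
 [1, -3]]

For real matrices with standard dot products, the defining identity <Ax, y> = <x, A^* y> gives (Ax)^T y = x^T (A^*) y, i.e. x^T A^T y = x^T (A^*) y. Since this holds for all x, y, we must have A^* = A^T. Therefore
A^* =
[[1, -3],
 [-2, -2],
 [1, -3]].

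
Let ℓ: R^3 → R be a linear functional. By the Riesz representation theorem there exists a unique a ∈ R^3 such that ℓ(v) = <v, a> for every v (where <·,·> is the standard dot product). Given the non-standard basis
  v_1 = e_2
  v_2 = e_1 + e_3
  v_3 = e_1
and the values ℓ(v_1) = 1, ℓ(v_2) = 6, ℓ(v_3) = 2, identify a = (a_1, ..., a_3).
a = (2, 1, 4)

Write a = (a_1, ..., a_3) in the standard basis. For each basis vector v_i, ℓ(v_i) = <v_i, a> is a linear equation in the a_j's. Collect the n equations into a matrix system V a = ℓ, where row i of V is v_i (expressed in the standard basis). Since V is invertible (lower-triangular with 1s on the diagonal, up to permutation), solve by back-substitution:
  V =
[[0, 1, 0],
 [1, 0, 1],
 [1, 0, 0]]
  V a = (1, 6, 2)
Solving gives a = (2, 1, 4).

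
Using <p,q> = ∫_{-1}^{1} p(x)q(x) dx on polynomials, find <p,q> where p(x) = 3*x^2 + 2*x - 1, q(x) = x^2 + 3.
<p,q> = 8/15

Expand the product: p(x)·q(x) = 3*x^4 + 2*x^3 + 8*x^2 + 6*x - 3.
∫_{-1}^{1} of each monomial x^k gives [2/(k+1) if k even, 0 if k odd]. Integrating term-by-term (or equivalently evaluating the antiderivative F(x) = 3*x^5/5 + x^4/2 + 8*x^3/3 + 3*x^2 - 3*x at the endpoints):
  F(1) − F(−1) = 113/30 − (97/30) = 8/15.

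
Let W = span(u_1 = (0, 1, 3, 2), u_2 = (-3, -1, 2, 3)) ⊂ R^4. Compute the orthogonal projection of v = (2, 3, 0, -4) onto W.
proj_W(v) = (239/67, 355/201, -130/201, -485/201)

Set up U = [u_1 | ... | u_2] ∈ R^(4×2). The projector onto W = col(U) is P = U (U^T U)^(-1) U^T.
Compute U^T U =
  [14, 11]
  [11, 23],
and U^T v = (-5, -21).
Solve U^T U · c = U^T v for the coefficients: c = (116/201, -239/201). The projection is proj_W(v) = U c.
Check: (v - proj_W(v)) · u_1 = 0  (should be 0).
Check: (v - proj_W(v)) · u_2 = 0  (should be 0).
Result: proj_W(v) = (239/67, 355/201, -130/201, -485/201).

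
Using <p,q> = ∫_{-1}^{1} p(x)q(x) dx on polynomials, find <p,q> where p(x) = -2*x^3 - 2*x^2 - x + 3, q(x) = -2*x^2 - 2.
<p,q> = -176/15

Expand the product: p(x)·q(x) = 4*x^5 + 4*x^4 + 6*x^3 - 2*x^2 + 2*x - 6.
∫_{-1}^{1} of each monomial x^k gives [2/(k+1) if k even, 0 if k odd]. Integrating term-by-term (or equivalently evaluating the antiderivative F(x) = 2*x^6/3 + 4*x^5/5 + 3*x^4/2 - 2*x^3/3 + x^2 - 6*x at the endpoints):
  F(1) − F(−1) = -27/10 − (271/30) = -176/15.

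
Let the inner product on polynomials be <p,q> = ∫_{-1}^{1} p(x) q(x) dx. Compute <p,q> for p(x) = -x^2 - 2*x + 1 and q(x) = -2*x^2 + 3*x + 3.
<p,q> = -8/15

Expand the product: p(x)·q(x) = 2*x^4 + x^3 - 11*x^2 - 3*x + 3.
∫_{-1}^{1} of each monomial x^k gives [2/(k+1) if k even, 0 if k odd]. Integrating term-by-term (or equivalently evaluating the antiderivative F(x) = 2*x^5/5 + x^4/4 - 11*x^3/3 - 3*x^2/2 + 3*x at the endpoints):
  F(1) − F(−1) = -91/60 − (-59/60) = -8/15.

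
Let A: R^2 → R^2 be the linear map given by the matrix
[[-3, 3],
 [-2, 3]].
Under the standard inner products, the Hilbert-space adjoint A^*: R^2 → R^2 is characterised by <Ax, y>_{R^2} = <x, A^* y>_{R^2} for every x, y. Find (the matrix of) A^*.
A^* = A^T =
[[-3, -2],
 [3, 3]]

For real matrices with standard dot products, the defining identity <Ax, y> = <x, A^* y> gives (Ax)^T y = x^T (A^*) y, i.e. x^T A^T y = x^T (A^*) y. Since this holds for all x, y, we must have A^* = A^T. Therefore
A^* =
[[-3, -2],
 [3, 3]].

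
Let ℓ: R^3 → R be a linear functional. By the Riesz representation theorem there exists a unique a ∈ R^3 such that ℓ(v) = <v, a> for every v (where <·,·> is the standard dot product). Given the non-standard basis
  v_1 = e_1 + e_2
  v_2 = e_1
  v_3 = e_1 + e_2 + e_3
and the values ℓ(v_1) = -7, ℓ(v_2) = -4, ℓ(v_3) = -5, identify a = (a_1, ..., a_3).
a = (-4, -3, 2)

Write a = (a_1, ..., a_3) in the standard basis. For each basis vector v_i, ℓ(v_i) = <v_i, a> is a linear equation in the a_j's. Collect the n equations into a matrix system V a = ℓ, where row i of V is v_i (expressed in the standard basis). Since V is invertible (lower-triangular with 1s on the diagonal, up to permutation), solve by back-substitution:
  V =
[[1, 1, 0],
 [1, 0, 0],
 [1, 1, 1]]
  V a = (-7, -4, -5)
Solving gives a = (-4, -3, 2).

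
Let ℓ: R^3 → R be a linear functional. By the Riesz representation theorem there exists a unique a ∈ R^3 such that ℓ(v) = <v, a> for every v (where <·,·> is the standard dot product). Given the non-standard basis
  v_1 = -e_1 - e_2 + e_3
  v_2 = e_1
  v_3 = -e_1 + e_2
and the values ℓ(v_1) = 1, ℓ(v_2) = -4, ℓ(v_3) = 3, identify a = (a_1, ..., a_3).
a = (-4, -1, -4)

Write a = (a_1, ..., a_3) in the standard basis. For each basis vector v_i, ℓ(v_i) = <v_i, a> is a linear equation in the a_j's. Collect the n equations into a matrix system V a = ℓ, where row i of V is v_i (expressed in the standard basis). Since V is invertible (lower-triangular with 1s on the diagonal, up to permutation), solve by back-substitution:
  V =
[[-1, -1, 1],
 [1, 0, 0],
 [-1, 1, 0]]
  V a = (1, -4, 3)
Solving gives a = (-4, -1, -4).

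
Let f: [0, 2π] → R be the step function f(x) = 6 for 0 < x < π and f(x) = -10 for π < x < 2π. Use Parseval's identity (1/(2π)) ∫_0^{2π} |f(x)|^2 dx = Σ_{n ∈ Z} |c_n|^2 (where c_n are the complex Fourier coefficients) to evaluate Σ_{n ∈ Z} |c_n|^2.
Σ |c_n|^2 = 68

Parseval equates the L^2 energy of f (normalised by 1/(2π)) with the ℓ^2 sum of its Fourier coefficients: (1/(2π)) ∫_0^{2π} |f|^2 = Σ |c_n|^2.
Compute the left side: (1/(2π)) [∫_0^π 6^2 dx + ∫_π^{2π} (-10)^2 dx] = (1/(2π)) · (36π + 100π) = (36 + 100)/2 = 68.
So Σ_{n ∈ Z} |c_n|^2 = 68.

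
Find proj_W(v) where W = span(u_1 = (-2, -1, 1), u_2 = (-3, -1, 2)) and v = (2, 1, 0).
proj_W(v) = (5/3, 4/3, -1/3)

Set up U = [u_1 | ... | u_2] ∈ R^(3×2). The projector onto W = col(U) is P = U (U^T U)^(-1) U^T.
Compute U^T U =
  [6, 9]
  [9, 14],
and U^T v = (-5, -7).
Solve U^T U · c = U^T v for the coefficients: c = (-7/3, 1). The projection is proj_W(v) = U c.
Check: (v - proj_W(v)) · u_1 = 0  (should be 0).
Check: (v - proj_W(v)) · u_2 = 0  (should be 0).
Result: proj_W(v) = (5/3, 4/3, -1/3).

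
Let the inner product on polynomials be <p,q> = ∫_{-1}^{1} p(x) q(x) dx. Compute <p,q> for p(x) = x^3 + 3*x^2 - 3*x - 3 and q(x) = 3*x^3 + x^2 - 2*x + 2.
<p,q> = -292/35

Expand the product: p(x)·q(x) = 3*x^6 + 10*x^5 - 8*x^4 - 16*x^3 + 9*x^2 - 6.
∫_{-1}^{1} of each monomial x^k gives [2/(k+1) if k even, 0 if k odd]. Integrating term-by-term (or equivalently evaluating the antiderivative F(x) = 3*x^7/7 + 5*x^6/3 - 8*x^5/5 - 4*x^4 + 3*x^3 - 6*x at the endpoints):
  F(1) − F(−1) = -683/105 − (193/105) = -292/35.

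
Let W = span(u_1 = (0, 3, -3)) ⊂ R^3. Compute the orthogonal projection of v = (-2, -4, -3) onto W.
proj_W(v) = (0, -1/2, 1/2)

Set up U = [u_1 | ... | u_1] ∈ R^(3×1). The projector onto W = col(U) is P = U (U^T U)^(-1) U^T.
Compute U^T U =
  [18],
and U^T v = (-3).
Solve U^T U · c = U^T v for the coefficients: c = (-1/6). The projection is proj_W(v) = U c.
Check: (v - proj_W(v)) · u_1 = 0  (should be 0).
Result: proj_W(v) = (0, -1/2, 1/2).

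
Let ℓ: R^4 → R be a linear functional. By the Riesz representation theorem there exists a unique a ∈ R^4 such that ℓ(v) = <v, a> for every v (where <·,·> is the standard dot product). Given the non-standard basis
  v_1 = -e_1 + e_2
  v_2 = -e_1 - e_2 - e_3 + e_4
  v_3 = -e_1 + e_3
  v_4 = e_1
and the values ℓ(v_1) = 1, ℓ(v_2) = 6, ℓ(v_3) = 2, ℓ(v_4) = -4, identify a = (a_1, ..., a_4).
a = (-4, -3, -2, -3)

Write a = (a_1, ..., a_4) in the standard basis. For each basis vector v_i, ℓ(v_i) = <v_i, a> is a linear equation in the a_j's. Collect the n equations into a matrix system V a = ℓ, where row i of V is v_i (expressed in the standard basis). Since V is invertible (lower-triangular with 1s on the diagonal, up to permutation), solve by back-substitution:
  V =
[[-1, 1, 0, 0],
 [-1, -1, -1, 1],
 [-1, 0, 1, 0],
 [1, 0, 0, 0]]
  V a = (1, 6, 2, -4)
Solving gives a = (-4, -3, -2, -3).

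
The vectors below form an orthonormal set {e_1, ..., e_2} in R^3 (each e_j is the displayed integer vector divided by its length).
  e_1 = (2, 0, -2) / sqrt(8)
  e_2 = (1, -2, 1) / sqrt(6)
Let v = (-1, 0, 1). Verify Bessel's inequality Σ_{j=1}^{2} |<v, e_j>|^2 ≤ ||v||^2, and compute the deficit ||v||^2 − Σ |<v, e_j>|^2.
Σ |<v, e_j>|^2 = 2; ||v||^2 = 2; deficit = 0

Write each e_j = u_j / sqrt(<u_j, u_j>) where u_j is the displayed integer vector. Then <v, e_j> = <v, u_j> / sqrt(<u_j, u_j>), so |<v, e_j>|^2 = <v, u_j>^2 / <u_j, u_j>.
Coefficients: <v, e_1> = -4/sqrt(8), <v, e_2> = 0/sqrt(6).
Square and sum: Σ |<v, e_j>|^2 = 2.
Compute ||v||^2 = v·v = 2.
Deficit = 2 − 2 = 0 ≥ 0, confirming Bessel's inequality. (The deficit equals ||v − Σ <v,e_j> e_j||^2, the squared distance from v to span{e_j}.)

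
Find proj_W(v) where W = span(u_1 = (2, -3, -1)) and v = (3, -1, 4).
proj_W(v) = (5/7, -15/14, -5/14)

Set up U = [u_1 | ... | u_1] ∈ R^(3×1). The projector onto W = col(U) is P = U (U^T U)^(-1) U^T.
Compute U^T U =
  [14],
and U^T v = (5).
Solve U^T U · c = U^T v for the coefficients: c = (5/14). The projection is proj_W(v) = U c.
Check: (v - proj_W(v)) · u_1 = 0  (should be 0).
Result: proj_W(v) = (5/7, -15/14, -5/14).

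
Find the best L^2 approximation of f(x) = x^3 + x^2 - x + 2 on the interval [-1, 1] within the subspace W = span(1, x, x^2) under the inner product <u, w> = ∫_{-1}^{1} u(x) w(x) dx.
g(x) = x^2 - 2*x/5 + 2

The best approximation g ∈ W is the orthogonal projection of f onto W. Writing g = a_0 + a_1 x + a_2 x^2, the coefficients solve the normal equations G · a = b where
  G_{ij} = <φ_i, φ_j> and b_i = <f, φ_i>, with φ_0 = 1, φ_1 = x, φ_2 = x^2.
G =
  [2, 0, 2/3]
  [0, 2/3, 0]
  [2/3, 0, 2/5],
b = (14/3, -4/15, 26/15).
Solving gives a_0 = 2, a_1 = -2/5, a_2 = 1, so
  g(x) = x^2 - 2*x/5 + 2.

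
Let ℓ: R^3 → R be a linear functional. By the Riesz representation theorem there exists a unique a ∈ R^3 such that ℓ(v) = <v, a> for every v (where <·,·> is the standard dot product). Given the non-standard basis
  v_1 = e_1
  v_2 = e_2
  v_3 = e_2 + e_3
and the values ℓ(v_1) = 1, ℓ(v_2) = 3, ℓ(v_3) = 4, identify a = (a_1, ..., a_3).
a = (1, 3, 1)

Write a = (a_1, ..., a_3) in the standard basis. For each basis vector v_i, ℓ(v_i) = <v_i, a> is a linear equation in the a_j's. Collect the n equations into a matrix system V a = ℓ, where row i of V is v_i (expressed in the standard basis). Since V is invertible (lower-triangular with 1s on the diagonal, up to permutation), solve by back-substitution:
  V =
[[1, 0, 0],
 [0, 1, 0],
 [0, 1, 1]]
  V a = (1, 3, 4)
Solving gives a = (1, 3, 1).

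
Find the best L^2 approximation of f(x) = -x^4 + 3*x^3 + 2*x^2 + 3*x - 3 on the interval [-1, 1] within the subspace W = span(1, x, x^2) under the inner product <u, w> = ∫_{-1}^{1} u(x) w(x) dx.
g(x) = 8*x^2/7 + 24*x/5 - 102/35

The best approximation g ∈ W is the orthogonal projection of f onto W. Writing g = a_0 + a_1 x + a_2 x^2, the coefficients solve the normal equations G · a = b where
  G_{ij} = <φ_i, φ_j> and b_i = <f, φ_i>, with φ_0 = 1, φ_1 = x, φ_2 = x^2.
G =
  [2, 0, 2/3]
  [0, 2/3, 0]
  [2/3, 0, 2/5],
b = (-76/15, 16/5, -52/35).
Solving gives a_0 = -102/35, a_1 = 24/5, a_2 = 8/7, so
  g(x) = 8*x^2/7 + 24*x/5 - 102/35.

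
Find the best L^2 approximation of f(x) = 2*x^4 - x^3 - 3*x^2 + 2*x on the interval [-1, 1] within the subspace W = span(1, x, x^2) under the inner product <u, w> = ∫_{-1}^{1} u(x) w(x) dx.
g(x) = -9*x^2/7 + 7*x/5 - 6/35

The best approximation g ∈ W is the orthogonal projection of f onto W. Writing g = a_0 + a_1 x + a_2 x^2, the coefficients solve the normal equations G · a = b where
  G_{ij} = <φ_i, φ_j> and b_i = <f, φ_i>, with φ_0 = 1, φ_1 = x, φ_2 = x^2.
G =
  [2, 0, 2/3]
  [0, 2/3, 0]
  [2/3, 0, 2/5],
b = (-6/5, 14/15, -22/35).
Solving gives a_0 = -6/35, a_1 = 7/5, a_2 = -9/7, so
  g(x) = -9*x^2/7 + 7*x/5 - 6/35.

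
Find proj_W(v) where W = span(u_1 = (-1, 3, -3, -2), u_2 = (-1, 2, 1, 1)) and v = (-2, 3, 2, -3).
proj_W(v) = (-202/157, 467/157, -50/157, 13/157)

Set up U = [u_1 | ... | u_2] ∈ R^(4×2). The projector onto W = col(U) is P = U (U^T U)^(-1) U^T.
Compute U^T U =
  [23, 2]
  [2, 7],
and U^T v = (11, 7).
Solve U^T U · c = U^T v for the coefficients: c = (63/157, 139/157). The projection is proj_W(v) = U c.
Check: (v - proj_W(v)) · u_1 = 0  (should be 0).
Check: (v - proj_W(v)) · u_2 = 0  (should be 0).
Result: proj_W(v) = (-202/157, 467/157, -50/157, 13/157).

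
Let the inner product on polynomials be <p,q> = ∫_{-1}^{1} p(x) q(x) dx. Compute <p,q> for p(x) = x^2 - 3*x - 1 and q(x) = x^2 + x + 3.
<p,q> = -94/15

Expand the product: p(x)·q(x) = x^4 - 2*x^3 - x^2 - 10*x - 3.
∫_{-1}^{1} of each monomial x^k gives [2/(k+1) if k even, 0 if k odd]. Integrating term-by-term (or equivalently evaluating the antiderivative F(x) = x^5/5 - x^4/2 - x^3/3 - 5*x^2 - 3*x at the endpoints):
  F(1) − F(−1) = -259/30 − (-71/30) = -94/15.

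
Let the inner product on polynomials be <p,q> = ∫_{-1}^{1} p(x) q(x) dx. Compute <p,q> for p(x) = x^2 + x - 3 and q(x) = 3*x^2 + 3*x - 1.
<p,q> = 38/15

Expand the product: p(x)·q(x) = 3*x^4 + 6*x^3 - 7*x^2 - 10*x + 3.
∫_{-1}^{1} of each monomial x^k gives [2/(k+1) if k even, 0 if k odd]. Integrating term-by-term (or equivalently evaluating the antiderivative F(x) = 3*x^5/5 + 3*x^4/2 - 7*x^3/3 - 5*x^2 + 3*x at the endpoints):
  F(1) − F(−1) = -67/30 − (-143/30) = 38/15.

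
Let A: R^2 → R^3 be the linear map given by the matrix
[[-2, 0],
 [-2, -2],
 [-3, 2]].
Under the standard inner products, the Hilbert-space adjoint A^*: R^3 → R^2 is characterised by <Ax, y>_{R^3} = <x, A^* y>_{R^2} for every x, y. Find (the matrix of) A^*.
A^* = A^T =
[[-2, -2, -3],
 [0, -2, 2]]

For real matrices with standard dot products, the defining identity <Ax, y> = <x, A^* y> gives (Ax)^T y = x^T (A^*) y, i.e. x^T A^T y = x^T (A^*) y. Since this holds for all x, y, we must have A^* = A^T. Therefore
A^* =
[[-2, -2, -3],
 [0, -2, 2]].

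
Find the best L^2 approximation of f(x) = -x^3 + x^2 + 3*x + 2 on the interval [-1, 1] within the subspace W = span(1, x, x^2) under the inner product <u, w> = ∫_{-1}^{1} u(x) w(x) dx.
g(x) = x^2 + 12*x/5 + 2

The best approximation g ∈ W is the orthogonal projection of f onto W. Writing g = a_0 + a_1 x + a_2 x^2, the coefficients solve the normal equations G · a = b where
  G_{ij} = <φ_i, φ_j> and b_i = <f, φ_i>, with φ_0 = 1, φ_1 = x, φ_2 = x^2.
G =
  [2, 0, 2/3]
  [0, 2/3, 0]
  [2/3, 0, 2/5],
b = (14/3, 8/5, 26/15).
Solving gives a_0 = 2, a_1 = 12/5, a_2 = 1, so
  g(x) = x^2 + 12*x/5 + 2.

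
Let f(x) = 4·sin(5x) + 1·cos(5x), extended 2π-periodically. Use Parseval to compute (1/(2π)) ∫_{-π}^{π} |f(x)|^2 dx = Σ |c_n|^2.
Σ |c_n|^2 = 17/2

Expand |f|^2 and use orthogonality of {sin(nx), cos(mx)} on [-π, π]:
  ∫_{-π}^{π} sin(nx)^2 dx = π, ∫ cos(mx)^2 dx = π, and cross terms integrate to 0.
So ∫_{-π}^{π} f(x)^2 dx = 4^2 · π + 1^2 · π = (16 + 1)π.
Divide by 2π: (16 + 1)/2 = 17/2.
By Parseval, this equals Σ |c_n|^2.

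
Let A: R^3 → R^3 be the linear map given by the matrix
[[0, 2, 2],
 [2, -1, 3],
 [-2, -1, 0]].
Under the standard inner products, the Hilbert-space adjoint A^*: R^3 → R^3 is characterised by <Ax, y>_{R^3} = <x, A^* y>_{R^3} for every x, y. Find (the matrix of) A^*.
A^* = A^T =
[[0, 2, -2],
 [2, -1, -1],
 [2, 3, 0]]

For real matrices with standard dot products, the defining identity <Ax, y> = <x, A^* y> gives (Ax)^T y = x^T (A^*) y, i.e. x^T A^T y = x^T (A^*) y. Since this holds for all x, y, we must have A^* = A^T. Therefore
A^* =
[[0, 2, -2],
 [2, -1, -1],
 [2, 3, 0]].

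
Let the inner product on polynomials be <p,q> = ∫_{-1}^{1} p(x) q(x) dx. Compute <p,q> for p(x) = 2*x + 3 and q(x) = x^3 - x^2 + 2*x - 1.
<p,q> = -68/15

Expand the product: p(x)·q(x) = 2*x^4 + x^3 + x^2 + 4*x - 3.
∫_{-1}^{1} of each monomial x^k gives [2/(k+1) if k even, 0 if k odd]. Integrating term-by-term (or equivalently evaluating the antiderivative F(x) = 2*x^5/5 + x^4/4 + x^3/3 + 2*x^2 - 3*x at the endpoints):
  F(1) − F(−1) = -1/60 − (271/60) = -68/15.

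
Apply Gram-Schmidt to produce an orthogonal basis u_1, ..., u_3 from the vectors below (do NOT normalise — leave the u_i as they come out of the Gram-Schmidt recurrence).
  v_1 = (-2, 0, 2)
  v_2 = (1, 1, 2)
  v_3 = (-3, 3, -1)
Orthogonal basis:
  u_1 = (-2, 0, 2)
  u_2 = (3/2, 1, 3/2)
  u_3 = (-13/11, 39/11, -13/11)

Apply the Gram-Schmidt recurrence
  u_1 = v_1
  u_i = v_i − Σ_{j<i} ((v_i · u_j) / (u_j · u_j)) · u_j.

Step by step this gives:
  u_1 = (-2, 0, 2)
  u_2 = (3/2, 1, 3/2)
  u_3 = (-13/11, 39/11, -13/11)

Orthogonality check:
  u_2 · u_1 = 0 (should be 0)
  u_3 · u_1 = 0 (should be 0)
  u_3 · u_2 = 0 (should be 0)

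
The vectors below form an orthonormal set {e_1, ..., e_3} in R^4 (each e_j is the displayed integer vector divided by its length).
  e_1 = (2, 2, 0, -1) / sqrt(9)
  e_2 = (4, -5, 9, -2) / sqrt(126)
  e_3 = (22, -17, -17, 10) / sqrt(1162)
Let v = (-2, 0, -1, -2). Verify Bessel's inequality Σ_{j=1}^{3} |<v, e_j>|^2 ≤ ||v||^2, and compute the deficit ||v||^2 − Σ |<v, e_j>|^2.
Σ |<v, e_j>|^2 = 306/83; ||v||^2 = 9; deficit = 441/83

Write each e_j = u_j / sqrt(<u_j, u_j>) where u_j is the displayed integer vector. Then <v, e_j> = <v, u_j> / sqrt(<u_j, u_j>), so |<v, e_j>|^2 = <v, u_j>^2 / <u_j, u_j>.
Coefficients: <v, e_1> = -2/sqrt(9), <v, e_2> = -13/sqrt(126), <v, e_3> = -47/sqrt(1162).
Square and sum: Σ |<v, e_j>|^2 = 306/83.
Compute ||v||^2 = v·v = 9.
Deficit = 9 − 306/83 = 441/83 ≥ 0, confirming Bessel's inequality. (The deficit equals ||v − Σ <v,e_j> e_j||^2, the squared distance from v to span{e_j}.)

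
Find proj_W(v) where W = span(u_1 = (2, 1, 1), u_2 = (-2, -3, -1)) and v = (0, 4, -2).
proj_W(v) = (-4/5, 4, -2/5)

Set up U = [u_1 | ... | u_2] ∈ R^(3×2). The projector onto W = col(U) is P = U (U^T U)^(-1) U^T.
Compute U^T U =
  [6, -8]
  [-8, 14],
and U^T v = (2, -10).
Solve U^T U · c = U^T v for the coefficients: c = (-13/5, -11/5). The projection is proj_W(v) = U c.
Check: (v - proj_W(v)) · u_1 = 0  (should be 0).
Check: (v - proj_W(v)) · u_2 = 0  (should be 0).
Result: proj_W(v) = (-4/5, 4, -2/5).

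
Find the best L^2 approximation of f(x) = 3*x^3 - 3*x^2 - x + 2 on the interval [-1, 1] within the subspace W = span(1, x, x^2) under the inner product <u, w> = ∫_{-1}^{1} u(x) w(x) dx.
g(x) = -3*x^2 + 4*x/5 + 2

The best approximation g ∈ W is the orthogonal projection of f onto W. Writing g = a_0 + a_1 x + a_2 x^2, the coefficients solve the normal equations G · a = b where
  G_{ij} = <φ_i, φ_j> and b_i = <f, φ_i>, with φ_0 = 1, φ_1 = x, φ_2 = x^2.
G =
  [2, 0, 2/3]
  [0, 2/3, 0]
  [2/3, 0, 2/5],
b = (2, 8/15, 2/15).
Solving gives a_0 = 2, a_1 = 4/5, a_2 = -3, so
  g(x) = -3*x^2 + 4*x/5 + 2.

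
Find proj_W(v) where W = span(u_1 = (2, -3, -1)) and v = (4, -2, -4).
proj_W(v) = (18/7, -27/7, -9/7)

Set up U = [u_1 | ... | u_1] ∈ R^(3×1). The projector onto W = col(U) is P = U (U^T U)^(-1) U^T.
Compute U^T U =
  [14],
and U^T v = (18).
Solve U^T U · c = U^T v for the coefficients: c = (9/7). The projection is proj_W(v) = U c.
Check: (v - proj_W(v)) · u_1 = 0  (should be 0).
Result: proj_W(v) = (18/7, -27/7, -9/7).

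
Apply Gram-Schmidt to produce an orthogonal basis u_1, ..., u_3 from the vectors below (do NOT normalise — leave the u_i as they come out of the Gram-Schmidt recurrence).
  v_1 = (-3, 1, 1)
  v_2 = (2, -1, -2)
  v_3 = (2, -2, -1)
Orthogonal basis:
  u_1 = (-3, 1, 1)
  u_2 = (-5/11, -2/11, -13/11)
  u_3 = (-5/18, -10/9, 5/18)

Apply the Gram-Schmidt recurrence
  u_1 = v_1
  u_i = v_i − Σ_{j<i} ((v_i · u_j) / (u_j · u_j)) · u_j.

Step by step this gives:
  u_1 = (-3, 1, 1)
  u_2 = (-5/11, -2/11, -13/11)
  u_3 = (-5/18, -10/9, 5/18)

Orthogonality check:
  u_2 · u_1 = 0 (should be 0)
  u_3 · u_1 = 0 (should be 0)
  u_3 · u_2 = 0 (should be 0)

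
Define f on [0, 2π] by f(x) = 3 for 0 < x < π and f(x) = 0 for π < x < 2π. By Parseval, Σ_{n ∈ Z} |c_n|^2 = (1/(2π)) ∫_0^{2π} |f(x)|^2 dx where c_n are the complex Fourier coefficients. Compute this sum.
Σ |c_n|^2 = 9/2

Parseval equates the L^2 energy of f (normalised by 1/(2π)) with the ℓ^2 sum of its Fourier coefficients: (1/(2π)) ∫_0^{2π} |f|^2 = Σ |c_n|^2.
Compute the left side: (1/(2π)) [∫_0^π 3^2 dx + ∫_π^{2π} 0^2 dx] = (1/(2π)) · (9π + 0π) = (9 + 0)/2 = 9/2.
So Σ_{n ∈ Z} |c_n|^2 = 9/2.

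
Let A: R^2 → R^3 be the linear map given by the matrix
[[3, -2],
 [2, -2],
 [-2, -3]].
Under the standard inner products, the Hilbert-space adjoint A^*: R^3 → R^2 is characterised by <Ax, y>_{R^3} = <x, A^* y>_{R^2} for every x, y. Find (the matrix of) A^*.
A^* = A^T =
[[3, 2, -2],
 [-2, -2, -3]]

For real matrices with standard dot products, the defining identity <Ax, y> = <x, A^* y> gives (Ax)^T y = x^T (A^*) y, i.e. x^T A^T y = x^T (A^*) y. Since this holds for all x, y, we must have A^* = A^T. Therefore
A^* =
[[3, 2, -2],
 [-2, -2, -3]].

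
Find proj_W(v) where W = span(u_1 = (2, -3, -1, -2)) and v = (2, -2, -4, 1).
proj_W(v) = (4/3, -2, -2/3, -4/3)

Set up U = [u_1 | ... | u_1] ∈ R^(4×1). The projector onto W = col(U) is P = U (U^T U)^(-1) U^T.
Compute U^T U =
  [18],
and U^T v = (12).
Solve U^T U · c = U^T v for the coefficients: c = (2/3). The projection is proj_W(v) = U c.
Check: (v - proj_W(v)) · u_1 = 0  (should be 0).
Result: proj_W(v) = (4/3, -2, -2/3, -4/3).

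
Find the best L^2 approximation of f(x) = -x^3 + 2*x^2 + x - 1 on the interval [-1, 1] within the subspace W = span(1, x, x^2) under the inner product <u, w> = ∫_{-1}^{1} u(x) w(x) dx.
g(x) = 2*x^2 + 2*x/5 - 1

The best approximation g ∈ W is the orthogonal projection of f onto W. Writing g = a_0 + a_1 x + a_2 x^2, the coefficients solve the normal equations G · a = b where
  G_{ij} = <φ_i, φ_j> and b_i = <f, φ_i>, with φ_0 = 1, φ_1 = x, φ_2 = x^2.
G =
  [2, 0, 2/3]
  [0, 2/3, 0]
  [2/3, 0, 2/5],
b = (-2/3, 4/15, 2/15).
Solving gives a_0 = -1, a_1 = 2/5, a_2 = 2, so
  g(x) = 2*x^2 + 2*x/5 - 1.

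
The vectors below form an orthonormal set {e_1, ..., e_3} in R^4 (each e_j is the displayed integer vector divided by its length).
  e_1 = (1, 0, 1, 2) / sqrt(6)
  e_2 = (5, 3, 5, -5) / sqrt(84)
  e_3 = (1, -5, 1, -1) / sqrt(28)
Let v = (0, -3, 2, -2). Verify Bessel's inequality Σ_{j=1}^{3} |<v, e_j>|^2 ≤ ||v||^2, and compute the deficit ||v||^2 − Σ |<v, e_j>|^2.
Σ |<v, e_j>|^2 = 15; ||v||^2 = 17; deficit = 2

Write each e_j = u_j / sqrt(<u_j, u_j>) where u_j is the displayed integer vector. Then <v, e_j> = <v, u_j> / sqrt(<u_j, u_j>), so |<v, e_j>|^2 = <v, u_j>^2 / <u_j, u_j>.
Coefficients: <v, e_1> = -2/sqrt(6), <v, e_2> = 11/sqrt(84), <v, e_3> = 19/sqrt(28).
Square and sum: Σ |<v, e_j>|^2 = 15.
Compute ||v||^2 = v·v = 17.
Deficit = 17 − 15 = 2 ≥ 0, confirming Bessel's inequality. (The deficit equals ||v − Σ <v,e_j> e_j||^2, the squared distance from v to span{e_j}.)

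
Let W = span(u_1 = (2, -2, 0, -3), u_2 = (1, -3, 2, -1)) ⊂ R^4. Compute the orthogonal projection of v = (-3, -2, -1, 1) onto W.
proj_W(v) = (-95/134, -15/134, 55/67, 85/67)

Set up U = [u_1 | ... | u_2] ∈ R^(4×2). The projector onto W = col(U) is P = U (U^T U)^(-1) U^T.
Compute U^T U =
  [17, 11]
  [11, 15],
and U^T v = (-5, 0).
Solve U^T U · c = U^T v for the coefficients: c = (-75/134, 55/134). The projection is proj_W(v) = U c.
Check: (v - proj_W(v)) · u_1 = 0  (should be 0).
Check: (v - proj_W(v)) · u_2 = 0  (should be 0).
Result: proj_W(v) = (-95/134, -15/134, 55/67, 85/67).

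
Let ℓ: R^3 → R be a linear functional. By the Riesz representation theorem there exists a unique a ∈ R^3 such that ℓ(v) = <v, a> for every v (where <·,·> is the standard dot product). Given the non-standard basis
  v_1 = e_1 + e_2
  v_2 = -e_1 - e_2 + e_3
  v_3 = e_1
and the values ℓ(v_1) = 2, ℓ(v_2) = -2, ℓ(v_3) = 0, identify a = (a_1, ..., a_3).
a = (0, 2, 0)

Write a = (a_1, ..., a_3) in the standard basis. For each basis vector v_i, ℓ(v_i) = <v_i, a> is a linear equation in the a_j's. Collect the n equations into a matrix system V a = ℓ, where row i of V is v_i (expressed in the standard basis). Since V is invertible (lower-triangular with 1s on the diagonal, up to permutation), solve by back-substitution:
  V =
[[1, 1, 0],
 [-1, -1, 1],
 [1, 0, 0]]
  V a = (2, -2, 0)
Solving gives a = (0, 2, 0).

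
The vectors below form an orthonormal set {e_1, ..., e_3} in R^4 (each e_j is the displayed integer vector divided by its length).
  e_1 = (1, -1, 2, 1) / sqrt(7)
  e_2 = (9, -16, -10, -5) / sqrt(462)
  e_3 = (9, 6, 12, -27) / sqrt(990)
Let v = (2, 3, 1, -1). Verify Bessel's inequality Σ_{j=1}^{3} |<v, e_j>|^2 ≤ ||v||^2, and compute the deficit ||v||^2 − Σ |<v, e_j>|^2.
Σ |<v, e_j>|^2 = 25/3; ||v||^2 = 15; deficit = 20/3

Write each e_j = u_j / sqrt(<u_j, u_j>) where u_j is the displayed integer vector. Then <v, e_j> = <v, u_j> / sqrt(<u_j, u_j>), so |<v, e_j>|^2 = <v, u_j>^2 / <u_j, u_j>.
Coefficients: <v, e_1> = 0/sqrt(7), <v, e_2> = -35/sqrt(462), <v, e_3> = 75/sqrt(990).
Square and sum: Σ |<v, e_j>|^2 = 25/3.
Compute ||v||^2 = v·v = 15.
Deficit = 15 − 25/3 = 20/3 ≥ 0, confirming Bessel's inequality. (The deficit equals ||v − Σ <v,e_j> e_j||^2, the squared distance from v to span{e_j}.)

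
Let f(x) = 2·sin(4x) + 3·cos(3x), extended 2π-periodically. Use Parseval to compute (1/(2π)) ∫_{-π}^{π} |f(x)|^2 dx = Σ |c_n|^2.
Σ |c_n|^2 = 13/2

Expand |f|^2 and use orthogonality of {sin(nx), cos(mx)} on [-π, π]:
  ∫_{-π}^{π} sin(nx)^2 dx = π, ∫ cos(mx)^2 dx = π, and cross terms integrate to 0.
So ∫_{-π}^{π} f(x)^2 dx = 2^2 · π + 3^2 · π = (4 + 9)π.
Divide by 2π: (4 + 9)/2 = 13/2.
By Parseval, this equals Σ |c_n|^2.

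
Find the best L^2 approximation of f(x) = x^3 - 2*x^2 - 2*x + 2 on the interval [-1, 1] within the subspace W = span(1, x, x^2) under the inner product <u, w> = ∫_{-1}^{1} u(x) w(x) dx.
g(x) = -2*x^2 - 7*x/5 + 2

The best approximation g ∈ W is the orthogonal projection of f onto W. Writing g = a_0 + a_1 x + a_2 x^2, the coefficients solve the normal equations G · a = b where
  G_{ij} = <φ_i, φ_j> and b_i = <f, φ_i>, with φ_0 = 1, φ_1 = x, φ_2 = x^2.
G =
  [2, 0, 2/3]
  [0, 2/3, 0]
  [2/3, 0, 2/5],
b = (8/3, -14/15, 8/15).
Solving gives a_0 = 2, a_1 = -7/5, a_2 = -2, so
  g(x) = -2*x^2 - 7*x/5 + 2.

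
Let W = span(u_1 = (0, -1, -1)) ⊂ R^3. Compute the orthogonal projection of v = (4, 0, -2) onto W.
proj_W(v) = (0, -1, -1)

Set up U = [u_1 | ... | u_1] ∈ R^(3×1). The projector onto W = col(U) is P = U (U^T U)^(-1) U^T.
Compute U^T U =
  [2],
and U^T v = (2).
Solve U^T U · c = U^T v for the coefficients: c = (1). The projection is proj_W(v) = U c.
Check: (v - proj_W(v)) · u_1 = 0  (should be 0).
Result: proj_W(v) = (0, -1, -1).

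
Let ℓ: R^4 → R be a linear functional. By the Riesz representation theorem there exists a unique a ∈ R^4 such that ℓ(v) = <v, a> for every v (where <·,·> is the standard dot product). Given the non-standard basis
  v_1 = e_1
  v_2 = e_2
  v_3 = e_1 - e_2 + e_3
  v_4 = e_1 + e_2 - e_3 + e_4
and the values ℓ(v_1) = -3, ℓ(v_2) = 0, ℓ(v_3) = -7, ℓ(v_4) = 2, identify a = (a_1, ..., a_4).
a = (-3, 0, -4, 1)

Write a = (a_1, ..., a_4) in the standard basis. For each basis vector v_i, ℓ(v_i) = <v_i, a> is a linear equation in the a_j's. Collect the n equations into a matrix system V a = ℓ, where row i of V is v_i (expressed in the standard basis). Since V is invertible (lower-triangular with 1s on the diagonal, up to permutation), solve by back-substitution:
  V =
[[1, 0, 0, 0],
 [0, 1, 0, 0],
 [1, -1, 1, 0],
 [1, 1, -1, 1]]
  V a = (-3, 0, -7, 2)
Solving gives a = (-3, 0, -4, 1).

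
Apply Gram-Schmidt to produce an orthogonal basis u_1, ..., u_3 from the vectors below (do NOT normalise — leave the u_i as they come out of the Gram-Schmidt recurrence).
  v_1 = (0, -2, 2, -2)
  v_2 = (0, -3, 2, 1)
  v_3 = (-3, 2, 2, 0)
Orthogonal basis:
  u_1 = (0, -2, 2, -2)
  u_2 = (0, -5/3, 2/3, 7/3)
  u_3 = (-3, 21/13, 28/13, 7/13)

Apply the Gram-Schmidt recurrence
  u_1 = v_1
  u_i = v_i − Σ_{j<i} ((v_i · u_j) / (u_j · u_j)) · u_j.

Step by step this gives:
  u_1 = (0, -2, 2, -2)
  u_2 = (0, -5/3, 2/3, 7/3)
  u_3 = (-3, 21/13, 28/13, 7/13)

Orthogonality check:
  u_2 · u_1 = 0 (should be 0)
  u_3 · u_1 = 0 (should be 0)
  u_3 · u_2 = 0 (should be 0)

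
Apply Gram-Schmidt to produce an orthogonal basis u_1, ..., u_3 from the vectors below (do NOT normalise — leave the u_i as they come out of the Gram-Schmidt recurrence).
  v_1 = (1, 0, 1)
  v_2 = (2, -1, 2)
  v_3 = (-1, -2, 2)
Orthogonal basis:
  u_1 = (1, 0, 1)
  u_2 = (0, -1, 0)
  u_3 = (-3/2, 0, 3/2)

Apply the Gram-Schmidt recurrence
  u_1 = v_1
  u_i = v_i − Σ_{j<i} ((v_i · u_j) / (u_j · u_j)) · u_j.

Step by step this gives:
  u_1 = (1, 0, 1)
  u_2 = (0, -1, 0)
  u_3 = (-3/2, 0, 3/2)

Orthogonality check:
  u_2 · u_1 = 0 (should be 0)
  u_3 · u_1 = 0 (should be 0)
  u_3 · u_2 = 0 (should be 0)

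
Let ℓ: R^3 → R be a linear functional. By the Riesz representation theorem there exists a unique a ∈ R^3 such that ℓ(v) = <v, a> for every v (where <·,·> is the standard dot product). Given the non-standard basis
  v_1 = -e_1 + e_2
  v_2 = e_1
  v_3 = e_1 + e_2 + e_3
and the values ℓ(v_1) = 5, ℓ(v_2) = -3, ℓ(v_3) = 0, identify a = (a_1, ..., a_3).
a = (-3, 2, 1)

Write a = (a_1, ..., a_3) in the standard basis. For each basis vector v_i, ℓ(v_i) = <v_i, a> is a linear equation in the a_j's. Collect the n equations into a matrix system V a = ℓ, where row i of V is v_i (expressed in the standard basis). Since V is invertible (lower-triangular with 1s on the diagonal, up to permutation), solve by back-substitution:
  V =
[[-1, 1, 0],
 [1, 0, 0],
 [1, 1, 1]]
  V a = (5, -3, 0)
Solving gives a = (-3, 2, 1).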